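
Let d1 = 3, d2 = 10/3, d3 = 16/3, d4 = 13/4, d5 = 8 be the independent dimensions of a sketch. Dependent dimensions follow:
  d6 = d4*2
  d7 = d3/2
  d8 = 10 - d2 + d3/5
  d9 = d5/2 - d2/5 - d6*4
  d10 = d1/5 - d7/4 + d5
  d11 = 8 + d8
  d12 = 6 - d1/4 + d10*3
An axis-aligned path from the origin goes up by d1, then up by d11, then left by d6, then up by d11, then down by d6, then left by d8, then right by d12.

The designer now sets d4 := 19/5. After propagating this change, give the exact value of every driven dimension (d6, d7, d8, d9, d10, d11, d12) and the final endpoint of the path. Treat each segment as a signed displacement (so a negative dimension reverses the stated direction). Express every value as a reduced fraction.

Apply edit: d4 := 19/5
  d6 = d4*2 = 38/5
  d7 = d3/2 = 8/3
  d8 = 10 - d2 + d3/5 = 116/15
  d9 = d5/2 - d2/5 - d6*4 = -406/15
  d10 = d1/5 - d7/4 + d5 = 119/15
  d11 = 8 + d8 = 236/15
  d12 = 6 - d1/4 + d10*3 = 581/20
Walk from origin (0, 0):
  seg 1: up by d1 = 3 → (0, 3)
  seg 2: up by d11 = 236/15 → (0, 281/15)
  seg 3: left by d6 = 38/5 → (-38/5, 281/15)
  seg 4: up by d11 = 236/15 → (-38/5, 517/15)
  seg 5: down by d6 = 38/5 → (-38/5, 403/15)
  seg 6: left by d8 = 116/15 → (-46/3, 403/15)
  seg 7: right by d12 = 581/20 → (823/60, 403/15)

d6 = 38/5
d7 = 8/3
d8 = 116/15
d9 = -406/15
d10 = 119/15
d11 = 236/15
d12 = 581/20
endpoint = (823/60, 403/15)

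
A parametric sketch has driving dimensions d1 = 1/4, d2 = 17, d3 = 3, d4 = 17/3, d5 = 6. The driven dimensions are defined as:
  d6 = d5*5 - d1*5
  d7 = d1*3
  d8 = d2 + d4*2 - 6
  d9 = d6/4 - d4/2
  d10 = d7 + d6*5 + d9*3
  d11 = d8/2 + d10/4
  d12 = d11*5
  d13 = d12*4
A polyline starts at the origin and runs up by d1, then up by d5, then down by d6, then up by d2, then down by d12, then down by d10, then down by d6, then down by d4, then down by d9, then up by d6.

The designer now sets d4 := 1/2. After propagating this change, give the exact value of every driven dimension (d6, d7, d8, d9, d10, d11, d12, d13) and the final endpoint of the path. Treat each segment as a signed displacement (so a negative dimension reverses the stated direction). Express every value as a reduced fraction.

Apply edit: d4 := 1/2
  d6 = d5*5 - d1*5 = 115/4
  d7 = d1*3 = 3/4
  d8 = d2 + d4*2 - 6 = 12
  d9 = d6/4 - d4/2 = 111/16
  d10 = d7 + d6*5 + d9*3 = 2645/16
  d11 = d8/2 + d10/4 = 3029/64
  d12 = d11*5 = 15145/64
  d13 = d12*4 = 15145/16
Walk from origin (0, 0):
  seg 1: up by d1 = 1/4 → (0, 1/4)
  seg 2: up by d5 = 6 → (0, 25/4)
  seg 3: down by d6 = 115/4 → (0, -45/2)
  seg 4: up by d2 = 17 → (0, -11/2)
  seg 5: down by d12 = 15145/64 → (0, -15497/64)
  seg 6: down by d10 = 2645/16 → (0, -26077/64)
  seg 7: down by d6 = 115/4 → (0, -27917/64)
  seg 8: down by d4 = 1/2 → (0, -27949/64)
  seg 9: down by d9 = 111/16 → (0, -28393/64)
  seg 10: up by d6 = 115/4 → (0, -26553/64)

d6 = 115/4
d7 = 3/4
d8 = 12
d9 = 111/16
d10 = 2645/16
d11 = 3029/64
d12 = 15145/64
d13 = 15145/16
endpoint = (0, -26553/64)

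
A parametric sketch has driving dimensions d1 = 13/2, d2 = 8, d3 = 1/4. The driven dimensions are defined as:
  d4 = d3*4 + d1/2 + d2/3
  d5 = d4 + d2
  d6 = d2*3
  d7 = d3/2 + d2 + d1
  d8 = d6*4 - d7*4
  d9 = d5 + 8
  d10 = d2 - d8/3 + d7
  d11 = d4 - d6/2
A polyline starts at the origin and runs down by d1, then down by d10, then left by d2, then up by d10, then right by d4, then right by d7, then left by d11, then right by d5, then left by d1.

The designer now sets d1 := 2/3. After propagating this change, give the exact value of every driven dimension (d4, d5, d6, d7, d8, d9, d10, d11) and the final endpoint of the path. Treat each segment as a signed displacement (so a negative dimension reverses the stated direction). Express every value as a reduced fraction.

Apply edit: d1 := 2/3
  d4 = d3*4 + d1/2 + d2/3 = 4
  d5 = d4 + d2 = 12
  d6 = d2*3 = 24
  d7 = d3/2 + d2 + d1 = 211/24
  d8 = d6*4 - d7*4 = 365/6
  d9 = d5 + 8 = 20
  d10 = d2 - d8/3 + d7 = -251/72
  d11 = d4 - d6/2 = -8
Walk from origin (0, 0):
  seg 1: down by d1 = 2/3 → (0, -2/3)
  seg 2: down by d10 = -251/72 → (0, 203/72)
  seg 3: left by d2 = 8 → (-8, 203/72)
  seg 4: up by d10 = -251/72 → (-8, -2/3)
  seg 5: right by d4 = 4 → (-4, -2/3)
  seg 6: right by d7 = 211/24 → (115/24, -2/3)
  seg 7: left by d11 = -8 → (307/24, -2/3)
  seg 8: right by d5 = 12 → (595/24, -2/3)
  seg 9: left by d1 = 2/3 → (193/8, -2/3)

d4 = 4
d5 = 12
d6 = 24
d7 = 211/24
d8 = 365/6
d9 = 20
d10 = -251/72
d11 = -8
endpoint = (193/8, -2/3)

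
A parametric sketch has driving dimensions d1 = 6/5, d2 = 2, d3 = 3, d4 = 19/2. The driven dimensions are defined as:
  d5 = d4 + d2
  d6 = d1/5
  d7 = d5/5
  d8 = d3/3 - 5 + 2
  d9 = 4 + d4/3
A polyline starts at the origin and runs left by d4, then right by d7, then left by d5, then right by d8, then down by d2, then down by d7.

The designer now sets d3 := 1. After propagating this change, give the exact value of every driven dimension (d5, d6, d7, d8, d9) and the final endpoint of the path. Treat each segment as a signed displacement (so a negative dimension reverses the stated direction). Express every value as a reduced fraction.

d5 = 23/2
d6 = 6/25
d7 = 23/10
d8 = -8/3
d9 = 43/6
endpoint = (-641/30, -43/10)

Apply edit: d3 := 1
  d5 = d4 + d2 = 23/2
  d6 = d1/5 = 6/25
  d7 = d5/5 = 23/10
  d8 = d3/3 - 5 + 2 = -8/3
  d9 = 4 + d4/3 = 43/6
Walk from origin (0, 0):
  seg 1: left by d4 = 19/2 → (-19/2, 0)
  seg 2: right by d7 = 23/10 → (-36/5, 0)
  seg 3: left by d5 = 23/2 → (-187/10, 0)
  seg 4: right by d8 = -8/3 → (-641/30, 0)
  seg 5: down by d2 = 2 → (-641/30, -2)
  seg 6: down by d7 = 23/10 → (-641/30, -43/10)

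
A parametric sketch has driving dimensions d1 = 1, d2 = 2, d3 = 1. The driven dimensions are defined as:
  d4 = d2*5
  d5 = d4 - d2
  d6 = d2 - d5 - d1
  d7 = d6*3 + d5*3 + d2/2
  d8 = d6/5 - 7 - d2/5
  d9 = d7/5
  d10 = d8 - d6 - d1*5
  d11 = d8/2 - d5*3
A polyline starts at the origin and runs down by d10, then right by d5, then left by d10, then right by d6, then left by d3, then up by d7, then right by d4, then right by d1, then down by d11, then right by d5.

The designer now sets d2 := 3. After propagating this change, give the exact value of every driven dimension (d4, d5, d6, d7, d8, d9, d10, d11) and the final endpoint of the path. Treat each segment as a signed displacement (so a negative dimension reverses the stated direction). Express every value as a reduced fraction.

d4 = 15
d5 = 12
d6 = -10
d7 = 15/2
d8 = -48/5
d9 = 3/2
d10 = -23/5
d11 = -204/5
endpoint = (168/5, 529/10)

Apply edit: d2 := 3
  d4 = d2*5 = 15
  d5 = d4 - d2 = 12
  d6 = d2 - d5 - d1 = -10
  d7 = d6*3 + d5*3 + d2/2 = 15/2
  d8 = d6/5 - 7 - d2/5 = -48/5
  d9 = d7/5 = 3/2
  d10 = d8 - d6 - d1*5 = -23/5
  d11 = d8/2 - d5*3 = -204/5
Walk from origin (0, 0):
  seg 1: down by d10 = -23/5 → (0, 23/5)
  seg 2: right by d5 = 12 → (12, 23/5)
  seg 3: left by d10 = -23/5 → (83/5, 23/5)
  seg 4: right by d6 = -10 → (33/5, 23/5)
  seg 5: left by d3 = 1 → (28/5, 23/5)
  seg 6: up by d7 = 15/2 → (28/5, 121/10)
  seg 7: right by d4 = 15 → (103/5, 121/10)
  seg 8: right by d1 = 1 → (108/5, 121/10)
  seg 9: down by d11 = -204/5 → (108/5, 529/10)
  seg 10: right by d5 = 12 → (168/5, 529/10)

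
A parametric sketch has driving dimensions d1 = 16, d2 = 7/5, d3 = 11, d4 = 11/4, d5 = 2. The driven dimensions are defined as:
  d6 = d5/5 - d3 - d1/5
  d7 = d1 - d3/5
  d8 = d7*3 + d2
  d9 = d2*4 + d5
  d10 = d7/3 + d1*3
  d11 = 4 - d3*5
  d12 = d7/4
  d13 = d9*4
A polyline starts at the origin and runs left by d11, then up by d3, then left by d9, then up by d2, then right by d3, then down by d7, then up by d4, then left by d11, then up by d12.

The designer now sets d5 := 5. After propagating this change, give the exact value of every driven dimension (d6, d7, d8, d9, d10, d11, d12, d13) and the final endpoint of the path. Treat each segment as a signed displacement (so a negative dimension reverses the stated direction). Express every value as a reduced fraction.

d6 = -66/5
d7 = 69/5
d8 = 214/5
d9 = 53/5
d10 = 263/5
d11 = -51
d12 = 69/20
d13 = 212/5
endpoint = (512/5, 24/5)

Apply edit: d5 := 5
  d6 = d5/5 - d3 - d1/5 = -66/5
  d7 = d1 - d3/5 = 69/5
  d8 = d7*3 + d2 = 214/5
  d9 = d2*4 + d5 = 53/5
  d10 = d7/3 + d1*3 = 263/5
  d11 = 4 - d3*5 = -51
  d12 = d7/4 = 69/20
  d13 = d9*4 = 212/5
Walk from origin (0, 0):
  seg 1: left by d11 = -51 → (51, 0)
  seg 2: up by d3 = 11 → (51, 11)
  seg 3: left by d9 = 53/5 → (202/5, 11)
  seg 4: up by d2 = 7/5 → (202/5, 62/5)
  seg 5: right by d3 = 11 → (257/5, 62/5)
  seg 6: down by d7 = 69/5 → (257/5, -7/5)
  seg 7: up by d4 = 11/4 → (257/5, 27/20)
  seg 8: left by d11 = -51 → (512/5, 27/20)
  seg 9: up by d12 = 69/20 → (512/5, 24/5)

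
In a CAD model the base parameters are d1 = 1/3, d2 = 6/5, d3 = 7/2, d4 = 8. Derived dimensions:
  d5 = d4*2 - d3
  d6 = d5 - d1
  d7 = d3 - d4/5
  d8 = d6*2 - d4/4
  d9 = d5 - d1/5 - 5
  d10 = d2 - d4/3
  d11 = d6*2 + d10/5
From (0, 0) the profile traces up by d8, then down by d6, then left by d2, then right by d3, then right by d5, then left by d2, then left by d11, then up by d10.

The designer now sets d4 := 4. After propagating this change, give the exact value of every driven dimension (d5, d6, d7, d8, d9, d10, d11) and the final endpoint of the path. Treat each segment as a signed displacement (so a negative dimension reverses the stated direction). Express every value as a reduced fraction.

d5 = 9/2
d6 = 25/6
d7 = 27/10
d8 = 22/3
d9 = -17/30
d10 = -2/15
d11 = 623/75
endpoint = (-203/75, 91/30)

Apply edit: d4 := 4
  d5 = d4*2 - d3 = 9/2
  d6 = d5 - d1 = 25/6
  d7 = d3 - d4/5 = 27/10
  d8 = d6*2 - d4/4 = 22/3
  d9 = d5 - d1/5 - 5 = -17/30
  d10 = d2 - d4/3 = -2/15
  d11 = d6*2 + d10/5 = 623/75
Walk from origin (0, 0):
  seg 1: up by d8 = 22/3 → (0, 22/3)
  seg 2: down by d6 = 25/6 → (0, 19/6)
  seg 3: left by d2 = 6/5 → (-6/5, 19/6)
  seg 4: right by d3 = 7/2 → (23/10, 19/6)
  seg 5: right by d5 = 9/2 → (34/5, 19/6)
  seg 6: left by d2 = 6/5 → (28/5, 19/6)
  seg 7: left by d11 = 623/75 → (-203/75, 19/6)
  seg 8: up by d10 = -2/15 → (-203/75, 91/30)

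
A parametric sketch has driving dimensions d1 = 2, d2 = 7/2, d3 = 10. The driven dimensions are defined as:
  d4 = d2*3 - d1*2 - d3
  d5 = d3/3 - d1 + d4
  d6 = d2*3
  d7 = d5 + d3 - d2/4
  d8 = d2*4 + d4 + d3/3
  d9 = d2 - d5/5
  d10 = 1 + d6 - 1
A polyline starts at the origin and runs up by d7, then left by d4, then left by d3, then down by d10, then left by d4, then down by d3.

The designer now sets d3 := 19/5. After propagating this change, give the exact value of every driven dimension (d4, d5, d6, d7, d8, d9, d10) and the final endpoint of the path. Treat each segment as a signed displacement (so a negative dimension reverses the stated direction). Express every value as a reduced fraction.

Apply edit: d3 := 19/5
  d4 = d2*3 - d1*2 - d3 = 27/10
  d5 = d3/3 - d1 + d4 = 59/30
  d6 = d2*3 = 21/2
  d7 = d5 + d3 - d2/4 = 587/120
  d8 = d2*4 + d4 + d3/3 = 539/30
  d9 = d2 - d5/5 = 233/75
  d10 = 1 + d6 - 1 = 21/2
Walk from origin (0, 0):
  seg 1: up by d7 = 587/120 → (0, 587/120)
  seg 2: left by d4 = 27/10 → (-27/10, 587/120)
  seg 3: left by d3 = 19/5 → (-13/2, 587/120)
  seg 4: down by d10 = 21/2 → (-13/2, -673/120)
  seg 5: left by d4 = 27/10 → (-46/5, -673/120)
  seg 6: down by d3 = 19/5 → (-46/5, -1129/120)

d4 = 27/10
d5 = 59/30
d6 = 21/2
d7 = 587/120
d8 = 539/30
d9 = 233/75
d10 = 21/2
endpoint = (-46/5, -1129/120)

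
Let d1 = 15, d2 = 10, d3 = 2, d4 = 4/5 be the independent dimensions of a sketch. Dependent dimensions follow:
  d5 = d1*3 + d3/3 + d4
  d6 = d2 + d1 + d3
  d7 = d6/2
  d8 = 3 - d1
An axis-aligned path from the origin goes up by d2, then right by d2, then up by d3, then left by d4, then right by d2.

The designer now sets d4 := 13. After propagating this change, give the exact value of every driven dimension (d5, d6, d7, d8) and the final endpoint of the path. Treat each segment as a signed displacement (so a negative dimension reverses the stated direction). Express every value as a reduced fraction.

Apply edit: d4 := 13
  d5 = d1*3 + d3/3 + d4 = 176/3
  d6 = d2 + d1 + d3 = 27
  d7 = d6/2 = 27/2
  d8 = 3 - d1 = -12
Walk from origin (0, 0):
  seg 1: up by d2 = 10 → (0, 10)
  seg 2: right by d2 = 10 → (10, 10)
  seg 3: up by d3 = 2 → (10, 12)
  seg 4: left by d4 = 13 → (-3, 12)
  seg 5: right by d2 = 10 → (7, 12)

d5 = 176/3
d6 = 27
d7 = 27/2
d8 = -12
endpoint = (7, 12)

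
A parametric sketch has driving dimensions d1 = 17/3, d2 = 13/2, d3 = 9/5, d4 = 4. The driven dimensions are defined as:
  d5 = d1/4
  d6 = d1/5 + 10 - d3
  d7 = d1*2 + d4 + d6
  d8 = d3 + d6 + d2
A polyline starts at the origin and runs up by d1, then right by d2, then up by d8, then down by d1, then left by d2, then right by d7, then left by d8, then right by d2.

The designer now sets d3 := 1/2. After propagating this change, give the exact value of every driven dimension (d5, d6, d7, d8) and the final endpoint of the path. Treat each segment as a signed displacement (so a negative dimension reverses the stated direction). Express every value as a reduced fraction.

d5 = 17/12
d6 = 319/30
d7 = 779/30
d8 = 529/30
endpoint = (89/6, 529/30)

Apply edit: d3 := 1/2
  d5 = d1/4 = 17/12
  d6 = d1/5 + 10 - d3 = 319/30
  d7 = d1*2 + d4 + d6 = 779/30
  d8 = d3 + d6 + d2 = 529/30
Walk from origin (0, 0):
  seg 1: up by d1 = 17/3 → (0, 17/3)
  seg 2: right by d2 = 13/2 → (13/2, 17/3)
  seg 3: up by d8 = 529/30 → (13/2, 233/10)
  seg 4: down by d1 = 17/3 → (13/2, 529/30)
  seg 5: left by d2 = 13/2 → (0, 529/30)
  seg 6: right by d7 = 779/30 → (779/30, 529/30)
  seg 7: left by d8 = 529/30 → (25/3, 529/30)
  seg 8: right by d2 = 13/2 → (89/6, 529/30)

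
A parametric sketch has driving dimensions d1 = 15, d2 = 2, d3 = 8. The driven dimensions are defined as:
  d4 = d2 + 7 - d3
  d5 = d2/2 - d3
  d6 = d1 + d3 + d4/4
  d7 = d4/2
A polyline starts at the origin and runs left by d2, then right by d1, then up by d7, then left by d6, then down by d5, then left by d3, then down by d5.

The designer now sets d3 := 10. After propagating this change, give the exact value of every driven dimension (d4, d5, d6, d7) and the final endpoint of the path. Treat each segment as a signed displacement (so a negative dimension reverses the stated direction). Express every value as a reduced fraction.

d4 = -1
d5 = -9
d6 = 99/4
d7 = -1/2
endpoint = (-87/4, 35/2)

Apply edit: d3 := 10
  d4 = d2 + 7 - d3 = -1
  d5 = d2/2 - d3 = -9
  d6 = d1 + d3 + d4/4 = 99/4
  d7 = d4/2 = -1/2
Walk from origin (0, 0):
  seg 1: left by d2 = 2 → (-2, 0)
  seg 2: right by d1 = 15 → (13, 0)
  seg 3: up by d7 = -1/2 → (13, -1/2)
  seg 4: left by d6 = 99/4 → (-47/4, -1/2)
  seg 5: down by d5 = -9 → (-47/4, 17/2)
  seg 6: left by d3 = 10 → (-87/4, 17/2)
  seg 7: down by d5 = -9 → (-87/4, 35/2)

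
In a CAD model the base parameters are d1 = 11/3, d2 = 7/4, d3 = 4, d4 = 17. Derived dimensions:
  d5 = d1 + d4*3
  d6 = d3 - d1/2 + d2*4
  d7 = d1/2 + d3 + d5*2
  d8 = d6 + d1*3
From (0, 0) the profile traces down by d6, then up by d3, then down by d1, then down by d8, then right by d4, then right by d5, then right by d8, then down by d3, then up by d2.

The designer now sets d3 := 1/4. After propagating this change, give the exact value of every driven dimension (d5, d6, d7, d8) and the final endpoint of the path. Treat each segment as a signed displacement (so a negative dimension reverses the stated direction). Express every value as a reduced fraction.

Apply edit: d3 := 1/4
  d5 = d1 + d4*3 = 164/3
  d6 = d3 - d1/2 + d2*4 = 65/12
  d7 = d1/2 + d3 + d5*2 = 1337/12
  d8 = d6 + d1*3 = 197/12
Walk from origin (0, 0):
  seg 1: down by d6 = 65/12 → (0, -65/12)
  seg 2: up by d3 = 1/4 → (0, -31/6)
  seg 3: down by d1 = 11/3 → (0, -53/6)
  seg 4: down by d8 = 197/12 → (0, -101/4)
  seg 5: right by d4 = 17 → (17, -101/4)
  seg 6: right by d5 = 164/3 → (215/3, -101/4)
  seg 7: right by d8 = 197/12 → (1057/12, -101/4)
  seg 8: down by d3 = 1/4 → (1057/12, -51/2)
  seg 9: up by d2 = 7/4 → (1057/12, -95/4)

d5 = 164/3
d6 = 65/12
d7 = 1337/12
d8 = 197/12
endpoint = (1057/12, -95/4)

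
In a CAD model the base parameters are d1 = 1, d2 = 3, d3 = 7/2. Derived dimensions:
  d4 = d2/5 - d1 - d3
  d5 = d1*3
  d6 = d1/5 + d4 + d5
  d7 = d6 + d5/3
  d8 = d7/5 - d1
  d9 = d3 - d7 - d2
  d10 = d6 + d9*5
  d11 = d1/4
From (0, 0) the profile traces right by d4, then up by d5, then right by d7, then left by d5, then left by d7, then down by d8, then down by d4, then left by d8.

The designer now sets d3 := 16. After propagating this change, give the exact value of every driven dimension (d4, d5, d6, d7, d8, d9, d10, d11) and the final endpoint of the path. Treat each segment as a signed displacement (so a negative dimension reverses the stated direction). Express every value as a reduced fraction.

d4 = -82/5
d5 = 3
d6 = -66/5
d7 = -61/5
d8 = -86/25
d9 = 126/5
d10 = 564/5
d11 = 1/4
endpoint = (-399/25, 571/25)

Apply edit: d3 := 16
  d4 = d2/5 - d1 - d3 = -82/5
  d5 = d1*3 = 3
  d6 = d1/5 + d4 + d5 = -66/5
  d7 = d6 + d5/3 = -61/5
  d8 = d7/5 - d1 = -86/25
  d9 = d3 - d7 - d2 = 126/5
  d10 = d6 + d9*5 = 564/5
  d11 = d1/4 = 1/4
Walk from origin (0, 0):
  seg 1: right by d4 = -82/5 → (-82/5, 0)
  seg 2: up by d5 = 3 → (-82/5, 3)
  seg 3: right by d7 = -61/5 → (-143/5, 3)
  seg 4: left by d5 = 3 → (-158/5, 3)
  seg 5: left by d7 = -61/5 → (-97/5, 3)
  seg 6: down by d8 = -86/25 → (-97/5, 161/25)
  seg 7: down by d4 = -82/5 → (-97/5, 571/25)
  seg 8: left by d8 = -86/25 → (-399/25, 571/25)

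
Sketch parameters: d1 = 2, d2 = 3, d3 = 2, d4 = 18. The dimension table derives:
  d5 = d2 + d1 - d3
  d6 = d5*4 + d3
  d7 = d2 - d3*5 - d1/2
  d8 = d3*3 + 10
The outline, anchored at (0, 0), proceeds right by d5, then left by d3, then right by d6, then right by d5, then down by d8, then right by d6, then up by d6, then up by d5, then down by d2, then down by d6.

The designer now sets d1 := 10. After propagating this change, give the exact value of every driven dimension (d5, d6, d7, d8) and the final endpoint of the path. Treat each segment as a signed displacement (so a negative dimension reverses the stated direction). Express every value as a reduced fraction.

Apply edit: d1 := 10
  d5 = d2 + d1 - d3 = 11
  d6 = d5*4 + d3 = 46
  d7 = d2 - d3*5 - d1/2 = -12
  d8 = d3*3 + 10 = 16
Walk from origin (0, 0):
  seg 1: right by d5 = 11 → (11, 0)
  seg 2: left by d3 = 2 → (9, 0)
  seg 3: right by d6 = 46 → (55, 0)
  seg 4: right by d5 = 11 → (66, 0)
  seg 5: down by d8 = 16 → (66, -16)
  seg 6: right by d6 = 46 → (112, -16)
  seg 7: up by d6 = 46 → (112, 30)
  seg 8: up by d5 = 11 → (112, 41)
  seg 9: down by d2 = 3 → (112, 38)
  seg 10: down by d6 = 46 → (112, -8)

d5 = 11
d6 = 46
d7 = -12
d8 = 16
endpoint = (112, -8)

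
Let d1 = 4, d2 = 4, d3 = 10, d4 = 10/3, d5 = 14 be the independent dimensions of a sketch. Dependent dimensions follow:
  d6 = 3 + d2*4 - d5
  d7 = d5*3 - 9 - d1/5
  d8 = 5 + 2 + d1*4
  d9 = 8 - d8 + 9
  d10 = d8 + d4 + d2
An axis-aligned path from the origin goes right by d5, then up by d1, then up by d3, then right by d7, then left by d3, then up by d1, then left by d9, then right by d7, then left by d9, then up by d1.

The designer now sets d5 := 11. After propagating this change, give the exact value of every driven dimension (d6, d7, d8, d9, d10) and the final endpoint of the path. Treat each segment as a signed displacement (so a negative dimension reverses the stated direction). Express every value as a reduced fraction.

d6 = 8
d7 = 116/5
d8 = 23
d9 = -6
d10 = 91/3
endpoint = (297/5, 22)

Apply edit: d5 := 11
  d6 = 3 + d2*4 - d5 = 8
  d7 = d5*3 - 9 - d1/5 = 116/5
  d8 = 5 + 2 + d1*4 = 23
  d9 = 8 - d8 + 9 = -6
  d10 = d8 + d4 + d2 = 91/3
Walk from origin (0, 0):
  seg 1: right by d5 = 11 → (11, 0)
  seg 2: up by d1 = 4 → (11, 4)
  seg 3: up by d3 = 10 → (11, 14)
  seg 4: right by d7 = 116/5 → (171/5, 14)
  seg 5: left by d3 = 10 → (121/5, 14)
  seg 6: up by d1 = 4 → (121/5, 18)
  seg 7: left by d9 = -6 → (151/5, 18)
  seg 8: right by d7 = 116/5 → (267/5, 18)
  seg 9: left by d9 = -6 → (297/5, 18)
  seg 10: up by d1 = 4 → (297/5, 22)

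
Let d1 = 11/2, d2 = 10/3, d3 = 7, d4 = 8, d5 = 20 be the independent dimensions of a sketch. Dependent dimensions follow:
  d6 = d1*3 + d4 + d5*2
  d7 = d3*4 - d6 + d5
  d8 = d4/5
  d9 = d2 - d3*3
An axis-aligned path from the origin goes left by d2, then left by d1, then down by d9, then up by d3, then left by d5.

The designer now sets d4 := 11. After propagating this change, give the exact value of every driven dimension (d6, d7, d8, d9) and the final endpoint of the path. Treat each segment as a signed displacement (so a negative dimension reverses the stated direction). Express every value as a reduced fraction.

Apply edit: d4 := 11
  d6 = d1*3 + d4 + d5*2 = 135/2
  d7 = d3*4 - d6 + d5 = -39/2
  d8 = d4/5 = 11/5
  d9 = d2 - d3*3 = -53/3
Walk from origin (0, 0):
  seg 1: left by d2 = 10/3 → (-10/3, 0)
  seg 2: left by d1 = 11/2 → (-53/6, 0)
  seg 3: down by d9 = -53/3 → (-53/6, 53/3)
  seg 4: up by d3 = 7 → (-53/6, 74/3)
  seg 5: left by d5 = 20 → (-173/6, 74/3)

d6 = 135/2
d7 = -39/2
d8 = 11/5
d9 = -53/3
endpoint = (-173/6, 74/3)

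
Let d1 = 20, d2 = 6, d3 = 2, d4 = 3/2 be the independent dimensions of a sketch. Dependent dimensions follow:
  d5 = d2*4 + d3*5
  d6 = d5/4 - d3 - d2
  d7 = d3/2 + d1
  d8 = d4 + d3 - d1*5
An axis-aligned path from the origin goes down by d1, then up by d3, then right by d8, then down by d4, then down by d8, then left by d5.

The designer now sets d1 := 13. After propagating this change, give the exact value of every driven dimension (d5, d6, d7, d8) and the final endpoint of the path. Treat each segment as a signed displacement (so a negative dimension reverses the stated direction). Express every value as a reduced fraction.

d5 = 34
d6 = 1/2
d7 = 14
d8 = -123/2
endpoint = (-191/2, 49)

Apply edit: d1 := 13
  d5 = d2*4 + d3*5 = 34
  d6 = d5/4 - d3 - d2 = 1/2
  d7 = d3/2 + d1 = 14
  d8 = d4 + d3 - d1*5 = -123/2
Walk from origin (0, 0):
  seg 1: down by d1 = 13 → (0, -13)
  seg 2: up by d3 = 2 → (0, -11)
  seg 3: right by d8 = -123/2 → (-123/2, -11)
  seg 4: down by d4 = 3/2 → (-123/2, -25/2)
  seg 5: down by d8 = -123/2 → (-123/2, 49)
  seg 6: left by d5 = 34 → (-191/2, 49)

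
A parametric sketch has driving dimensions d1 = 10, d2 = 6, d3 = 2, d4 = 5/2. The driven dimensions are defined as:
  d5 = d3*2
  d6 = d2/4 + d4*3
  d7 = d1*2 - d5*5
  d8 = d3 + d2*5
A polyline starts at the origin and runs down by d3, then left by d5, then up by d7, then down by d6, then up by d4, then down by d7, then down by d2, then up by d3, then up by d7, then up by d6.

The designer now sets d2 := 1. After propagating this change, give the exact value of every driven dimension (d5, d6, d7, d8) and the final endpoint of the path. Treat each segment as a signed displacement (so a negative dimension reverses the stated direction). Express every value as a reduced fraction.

d5 = 4
d6 = 31/4
d7 = 0
d8 = 7
endpoint = (-4, 3/2)

Apply edit: d2 := 1
  d5 = d3*2 = 4
  d6 = d2/4 + d4*3 = 31/4
  d7 = d1*2 - d5*5 = 0
  d8 = d3 + d2*5 = 7
Walk from origin (0, 0):
  seg 1: down by d3 = 2 → (0, -2)
  seg 2: left by d5 = 4 → (-4, -2)
  seg 3: up by d7 = 0 → (-4, -2)
  seg 4: down by d6 = 31/4 → (-4, -39/4)
  seg 5: up by d4 = 5/2 → (-4, -29/4)
  seg 6: down by d7 = 0 → (-4, -29/4)
  seg 7: down by d2 = 1 → (-4, -33/4)
  seg 8: up by d3 = 2 → (-4, -25/4)
  seg 9: up by d7 = 0 → (-4, -25/4)
  seg 10: up by d6 = 31/4 → (-4, 3/2)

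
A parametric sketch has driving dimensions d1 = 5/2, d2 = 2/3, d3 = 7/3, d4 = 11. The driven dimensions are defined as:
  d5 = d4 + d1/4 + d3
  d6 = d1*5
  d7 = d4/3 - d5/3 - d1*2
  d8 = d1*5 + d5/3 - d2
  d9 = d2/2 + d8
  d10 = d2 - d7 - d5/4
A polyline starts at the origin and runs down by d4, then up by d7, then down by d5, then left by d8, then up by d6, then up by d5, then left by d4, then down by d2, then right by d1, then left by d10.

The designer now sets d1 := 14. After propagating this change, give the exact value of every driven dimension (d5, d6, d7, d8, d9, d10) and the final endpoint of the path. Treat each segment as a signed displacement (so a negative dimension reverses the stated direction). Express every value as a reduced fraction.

d5 = 101/6
d6 = 70
d7 = -539/18
d8 = 1349/18
d9 = 1355/18
d10 = 1901/72
endpoint = (-7081/72, 511/18)

Apply edit: d1 := 14
  d5 = d4 + d1/4 + d3 = 101/6
  d6 = d1*5 = 70
  d7 = d4/3 - d5/3 - d1*2 = -539/18
  d8 = d1*5 + d5/3 - d2 = 1349/18
  d9 = d2/2 + d8 = 1355/18
  d10 = d2 - d7 - d5/4 = 1901/72
Walk from origin (0, 0):
  seg 1: down by d4 = 11 → (0, -11)
  seg 2: up by d7 = -539/18 → (0, -737/18)
  seg 3: down by d5 = 101/6 → (0, -520/9)
  seg 4: left by d8 = 1349/18 → (-1349/18, -520/9)
  seg 5: up by d6 = 70 → (-1349/18, 110/9)
  seg 6: up by d5 = 101/6 → (-1349/18, 523/18)
  seg 7: left by d4 = 11 → (-1547/18, 523/18)
  seg 8: down by d2 = 2/3 → (-1547/18, 511/18)
  seg 9: right by d1 = 14 → (-1295/18, 511/18)
  seg 10: left by d10 = 1901/72 → (-7081/72, 511/18)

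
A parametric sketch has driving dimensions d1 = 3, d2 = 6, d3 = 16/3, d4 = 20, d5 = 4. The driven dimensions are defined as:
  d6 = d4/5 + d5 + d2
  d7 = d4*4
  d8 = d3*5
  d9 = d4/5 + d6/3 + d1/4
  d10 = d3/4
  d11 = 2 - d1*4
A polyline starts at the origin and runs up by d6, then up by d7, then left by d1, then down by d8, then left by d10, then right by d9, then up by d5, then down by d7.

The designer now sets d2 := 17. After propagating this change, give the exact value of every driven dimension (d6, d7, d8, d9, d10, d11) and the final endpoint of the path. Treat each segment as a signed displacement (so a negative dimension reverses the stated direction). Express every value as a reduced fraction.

d6 = 25
d7 = 80
d8 = 80/3
d9 = 157/12
d10 = 4/3
d11 = -10
endpoint = (35/4, 7/3)

Apply edit: d2 := 17
  d6 = d4/5 + d5 + d2 = 25
  d7 = d4*4 = 80
  d8 = d3*5 = 80/3
  d9 = d4/5 + d6/3 + d1/4 = 157/12
  d10 = d3/4 = 4/3
  d11 = 2 - d1*4 = -10
Walk from origin (0, 0):
  seg 1: up by d6 = 25 → (0, 25)
  seg 2: up by d7 = 80 → (0, 105)
  seg 3: left by d1 = 3 → (-3, 105)
  seg 4: down by d8 = 80/3 → (-3, 235/3)
  seg 5: left by d10 = 4/3 → (-13/3, 235/3)
  seg 6: right by d9 = 157/12 → (35/4, 235/3)
  seg 7: up by d5 = 4 → (35/4, 247/3)
  seg 8: down by d7 = 80 → (35/4, 7/3)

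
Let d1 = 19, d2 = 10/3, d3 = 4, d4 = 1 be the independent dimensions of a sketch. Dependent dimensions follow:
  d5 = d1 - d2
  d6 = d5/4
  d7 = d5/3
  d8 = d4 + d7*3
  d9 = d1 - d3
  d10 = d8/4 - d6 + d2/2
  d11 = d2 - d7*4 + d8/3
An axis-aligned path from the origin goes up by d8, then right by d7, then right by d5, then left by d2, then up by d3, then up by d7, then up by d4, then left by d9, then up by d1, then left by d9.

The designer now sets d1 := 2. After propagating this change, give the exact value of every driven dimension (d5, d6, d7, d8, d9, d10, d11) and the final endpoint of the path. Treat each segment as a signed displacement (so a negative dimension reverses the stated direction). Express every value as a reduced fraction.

d5 = -4/3
d6 = -1/3
d7 = -4/9
d8 = -1/3
d9 = -2
d10 = 23/12
d11 = 5
endpoint = (-10/9, 56/9)

Apply edit: d1 := 2
  d5 = d1 - d2 = -4/3
  d6 = d5/4 = -1/3
  d7 = d5/3 = -4/9
  d8 = d4 + d7*3 = -1/3
  d9 = d1 - d3 = -2
  d10 = d8/4 - d6 + d2/2 = 23/12
  d11 = d2 - d7*4 + d8/3 = 5
Walk from origin (0, 0):
  seg 1: up by d8 = -1/3 → (0, -1/3)
  seg 2: right by d7 = -4/9 → (-4/9, -1/3)
  seg 3: right by d5 = -4/3 → (-16/9, -1/3)
  seg 4: left by d2 = 10/3 → (-46/9, -1/3)
  seg 5: up by d3 = 4 → (-46/9, 11/3)
  seg 6: up by d7 = -4/9 → (-46/9, 29/9)
  seg 7: up by d4 = 1 → (-46/9, 38/9)
  seg 8: left by d9 = -2 → (-28/9, 38/9)
  seg 9: up by d1 = 2 → (-28/9, 56/9)
  seg 10: left by d9 = -2 → (-10/9, 56/9)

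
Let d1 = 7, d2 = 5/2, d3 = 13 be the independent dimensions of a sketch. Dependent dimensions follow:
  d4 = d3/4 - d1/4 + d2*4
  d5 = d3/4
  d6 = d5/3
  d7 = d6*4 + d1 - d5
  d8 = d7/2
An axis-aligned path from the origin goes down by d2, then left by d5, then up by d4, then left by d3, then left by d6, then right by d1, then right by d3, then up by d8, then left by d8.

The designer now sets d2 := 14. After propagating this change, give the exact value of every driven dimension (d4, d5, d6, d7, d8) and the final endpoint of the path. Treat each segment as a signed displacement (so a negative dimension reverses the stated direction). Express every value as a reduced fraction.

Apply edit: d2 := 14
  d4 = d3/4 - d1/4 + d2*4 = 115/2
  d5 = d3/4 = 13/4
  d6 = d5/3 = 13/12
  d7 = d6*4 + d1 - d5 = 97/12
  d8 = d7/2 = 97/24
Walk from origin (0, 0):
  seg 1: down by d2 = 14 → (0, -14)
  seg 2: left by d5 = 13/4 → (-13/4, -14)
  seg 3: up by d4 = 115/2 → (-13/4, 87/2)
  seg 4: left by d3 = 13 → (-65/4, 87/2)
  seg 5: left by d6 = 13/12 → (-52/3, 87/2)
  seg 6: right by d1 = 7 → (-31/3, 87/2)
  seg 7: right by d3 = 13 → (8/3, 87/2)
  seg 8: up by d8 = 97/24 → (8/3, 1141/24)
  seg 9: left by d8 = 97/24 → (-11/8, 1141/24)

d4 = 115/2
d5 = 13/4
d6 = 13/12
d7 = 97/12
d8 = 97/24
endpoint = (-11/8, 1141/24)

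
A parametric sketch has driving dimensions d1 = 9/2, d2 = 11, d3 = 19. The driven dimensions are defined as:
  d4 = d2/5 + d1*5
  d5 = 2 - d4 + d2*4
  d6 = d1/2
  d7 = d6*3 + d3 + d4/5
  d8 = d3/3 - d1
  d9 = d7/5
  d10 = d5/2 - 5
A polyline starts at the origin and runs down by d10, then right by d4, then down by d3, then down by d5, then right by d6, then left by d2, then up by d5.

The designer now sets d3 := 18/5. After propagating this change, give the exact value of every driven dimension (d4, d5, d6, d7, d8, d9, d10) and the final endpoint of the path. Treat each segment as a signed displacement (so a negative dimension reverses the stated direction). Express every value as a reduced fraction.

Apply edit: d3 := 18/5
  d4 = d2/5 + d1*5 = 247/10
  d5 = 2 - d4 + d2*4 = 213/10
  d6 = d1/2 = 9/4
  d7 = d6*3 + d3 + d4/5 = 1529/100
  d8 = d3/3 - d1 = -33/10
  d9 = d7/5 = 1529/500
  d10 = d5/2 - 5 = 113/20
Walk from origin (0, 0):
  seg 1: down by d10 = 113/20 → (0, -113/20)
  seg 2: right by d4 = 247/10 → (247/10, -113/20)
  seg 3: down by d3 = 18/5 → (247/10, -37/4)
  seg 4: down by d5 = 213/10 → (247/10, -611/20)
  seg 5: right by d6 = 9/4 → (539/20, -611/20)
  seg 6: left by d2 = 11 → (319/20, -611/20)
  seg 7: up by d5 = 213/10 → (319/20, -37/4)

d4 = 247/10
d5 = 213/10
d6 = 9/4
d7 = 1529/100
d8 = -33/10
d9 = 1529/500
d10 = 113/20
endpoint = (319/20, -37/4)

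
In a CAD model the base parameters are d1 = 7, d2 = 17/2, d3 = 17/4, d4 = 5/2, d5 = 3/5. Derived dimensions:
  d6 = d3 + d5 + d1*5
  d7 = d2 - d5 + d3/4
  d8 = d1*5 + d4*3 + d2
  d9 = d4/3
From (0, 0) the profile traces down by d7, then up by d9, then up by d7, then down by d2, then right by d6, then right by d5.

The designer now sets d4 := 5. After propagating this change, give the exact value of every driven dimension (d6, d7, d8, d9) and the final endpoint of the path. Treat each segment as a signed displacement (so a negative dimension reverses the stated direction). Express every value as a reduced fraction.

Apply edit: d4 := 5
  d6 = d3 + d5 + d1*5 = 797/20
  d7 = d2 - d5 + d3/4 = 717/80
  d8 = d1*5 + d4*3 + d2 = 117/2
  d9 = d4/3 = 5/3
Walk from origin (0, 0):
  seg 1: down by d7 = 717/80 → (0, -717/80)
  seg 2: up by d9 = 5/3 → (0, -1751/240)
  seg 3: up by d7 = 717/80 → (0, 5/3)
  seg 4: down by d2 = 17/2 → (0, -41/6)
  seg 5: right by d6 = 797/20 → (797/20, -41/6)
  seg 6: right by d5 = 3/5 → (809/20, -41/6)

d6 = 797/20
d7 = 717/80
d8 = 117/2
d9 = 5/3
endpoint = (809/20, -41/6)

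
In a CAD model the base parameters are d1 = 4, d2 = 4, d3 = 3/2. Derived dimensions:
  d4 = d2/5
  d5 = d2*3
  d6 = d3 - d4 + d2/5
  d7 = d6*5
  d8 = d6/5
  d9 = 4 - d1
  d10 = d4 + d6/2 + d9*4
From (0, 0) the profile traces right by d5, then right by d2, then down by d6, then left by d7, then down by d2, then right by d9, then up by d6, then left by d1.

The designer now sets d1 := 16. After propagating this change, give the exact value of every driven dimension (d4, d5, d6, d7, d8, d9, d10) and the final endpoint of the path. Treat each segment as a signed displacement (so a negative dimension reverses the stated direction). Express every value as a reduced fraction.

Apply edit: d1 := 16
  d4 = d2/5 = 4/5
  d5 = d2*3 = 12
  d6 = d3 - d4 + d2/5 = 3/2
  d7 = d6*5 = 15/2
  d8 = d6/5 = 3/10
  d9 = 4 - d1 = -12
  d10 = d4 + d6/2 + d9*4 = -929/20
Walk from origin (0, 0):
  seg 1: right by d5 = 12 → (12, 0)
  seg 2: right by d2 = 4 → (16, 0)
  seg 3: down by d6 = 3/2 → (16, -3/2)
  seg 4: left by d7 = 15/2 → (17/2, -3/2)
  seg 5: down by d2 = 4 → (17/2, -11/2)
  seg 6: right by d9 = -12 → (-7/2, -11/2)
  seg 7: up by d6 = 3/2 → (-7/2, -4)
  seg 8: left by d1 = 16 → (-39/2, -4)

d4 = 4/5
d5 = 12
d6 = 3/2
d7 = 15/2
d8 = 3/10
d9 = -12
d10 = -929/20
endpoint = (-39/2, -4)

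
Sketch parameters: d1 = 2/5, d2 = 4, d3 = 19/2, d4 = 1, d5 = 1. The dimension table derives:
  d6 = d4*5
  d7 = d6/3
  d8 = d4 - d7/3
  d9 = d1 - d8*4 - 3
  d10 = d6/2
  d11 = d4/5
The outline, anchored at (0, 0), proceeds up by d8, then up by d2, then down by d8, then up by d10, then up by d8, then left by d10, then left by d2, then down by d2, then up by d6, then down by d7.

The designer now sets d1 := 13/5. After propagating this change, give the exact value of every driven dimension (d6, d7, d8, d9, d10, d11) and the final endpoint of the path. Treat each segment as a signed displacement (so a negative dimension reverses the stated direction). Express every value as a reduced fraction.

d6 = 5
d7 = 5/3
d8 = 4/9
d9 = -98/45
d10 = 5/2
d11 = 1/5
endpoint = (-13/2, 113/18)

Apply edit: d1 := 13/5
  d6 = d4*5 = 5
  d7 = d6/3 = 5/3
  d8 = d4 - d7/3 = 4/9
  d9 = d1 - d8*4 - 3 = -98/45
  d10 = d6/2 = 5/2
  d11 = d4/5 = 1/5
Walk from origin (0, 0):
  seg 1: up by d8 = 4/9 → (0, 4/9)
  seg 2: up by d2 = 4 → (0, 40/9)
  seg 3: down by d8 = 4/9 → (0, 4)
  seg 4: up by d10 = 5/2 → (0, 13/2)
  seg 5: up by d8 = 4/9 → (0, 125/18)
  seg 6: left by d10 = 5/2 → (-5/2, 125/18)
  seg 7: left by d2 = 4 → (-13/2, 125/18)
  seg 8: down by d2 = 4 → (-13/2, 53/18)
  seg 9: up by d6 = 5 → (-13/2, 143/18)
  seg 10: down by d7 = 5/3 → (-13/2, 113/18)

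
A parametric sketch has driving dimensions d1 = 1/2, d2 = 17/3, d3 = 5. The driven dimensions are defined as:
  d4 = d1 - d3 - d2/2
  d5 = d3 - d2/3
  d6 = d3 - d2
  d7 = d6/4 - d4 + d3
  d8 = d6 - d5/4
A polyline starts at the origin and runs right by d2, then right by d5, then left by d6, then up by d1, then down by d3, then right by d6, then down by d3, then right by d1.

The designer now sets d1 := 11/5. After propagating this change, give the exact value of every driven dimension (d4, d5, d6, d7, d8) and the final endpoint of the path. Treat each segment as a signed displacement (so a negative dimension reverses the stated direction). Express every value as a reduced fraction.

Apply edit: d1 := 11/5
  d4 = d1 - d3 - d2/2 = -169/30
  d5 = d3 - d2/3 = 28/9
  d6 = d3 - d2 = -2/3
  d7 = d6/4 - d4 + d3 = 157/15
  d8 = d6 - d5/4 = -13/9
Walk from origin (0, 0):
  seg 1: right by d2 = 17/3 → (17/3, 0)
  seg 2: right by d5 = 28/9 → (79/9, 0)
  seg 3: left by d6 = -2/3 → (85/9, 0)
  seg 4: up by d1 = 11/5 → (85/9, 11/5)
  seg 5: down by d3 = 5 → (85/9, -14/5)
  seg 6: right by d6 = -2/3 → (79/9, -14/5)
  seg 7: down by d3 = 5 → (79/9, -39/5)
  seg 8: right by d1 = 11/5 → (494/45, -39/5)

d4 = -169/30
d5 = 28/9
d6 = -2/3
d7 = 157/15
d8 = -13/9
endpoint = (494/45, -39/5)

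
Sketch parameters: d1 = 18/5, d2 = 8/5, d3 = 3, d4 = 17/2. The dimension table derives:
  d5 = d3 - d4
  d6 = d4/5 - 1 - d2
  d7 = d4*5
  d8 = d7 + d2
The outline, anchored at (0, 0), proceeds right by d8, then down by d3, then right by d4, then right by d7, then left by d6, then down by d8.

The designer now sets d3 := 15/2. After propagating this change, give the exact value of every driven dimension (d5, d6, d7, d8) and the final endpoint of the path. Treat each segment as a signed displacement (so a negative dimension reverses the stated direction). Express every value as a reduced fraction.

d5 = -1
d6 = -9/10
d7 = 85/2
d8 = 441/10
endpoint = (96, -258/5)

Apply edit: d3 := 15/2
  d5 = d3 - d4 = -1
  d6 = d4/5 - 1 - d2 = -9/10
  d7 = d4*5 = 85/2
  d8 = d7 + d2 = 441/10
Walk from origin (0, 0):
  seg 1: right by d8 = 441/10 → (441/10, 0)
  seg 2: down by d3 = 15/2 → (441/10, -15/2)
  seg 3: right by d4 = 17/2 → (263/5, -15/2)
  seg 4: right by d7 = 85/2 → (951/10, -15/2)
  seg 5: left by d6 = -9/10 → (96, -15/2)
  seg 6: down by d8 = 441/10 → (96, -258/5)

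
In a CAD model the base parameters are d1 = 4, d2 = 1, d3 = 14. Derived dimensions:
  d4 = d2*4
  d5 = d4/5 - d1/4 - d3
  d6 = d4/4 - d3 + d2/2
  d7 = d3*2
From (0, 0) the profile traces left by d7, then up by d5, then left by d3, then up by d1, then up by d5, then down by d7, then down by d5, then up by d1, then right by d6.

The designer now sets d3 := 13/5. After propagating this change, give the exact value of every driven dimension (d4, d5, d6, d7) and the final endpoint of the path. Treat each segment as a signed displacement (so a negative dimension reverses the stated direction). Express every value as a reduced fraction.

Apply edit: d3 := 13/5
  d4 = d2*4 = 4
  d5 = d4/5 - d1/4 - d3 = -14/5
  d6 = d4/4 - d3 + d2/2 = -11/10
  d7 = d3*2 = 26/5
Walk from origin (0, 0):
  seg 1: left by d7 = 26/5 → (-26/5, 0)
  seg 2: up by d5 = -14/5 → (-26/5, -14/5)
  seg 3: left by d3 = 13/5 → (-39/5, -14/5)
  seg 4: up by d1 = 4 → (-39/5, 6/5)
  seg 5: up by d5 = -14/5 → (-39/5, -8/5)
  seg 6: down by d7 = 26/5 → (-39/5, -34/5)
  seg 7: down by d5 = -14/5 → (-39/5, -4)
  seg 8: up by d1 = 4 → (-39/5, 0)
  seg 9: right by d6 = -11/10 → (-89/10, 0)

d4 = 4
d5 = -14/5
d6 = -11/10
d7 = 26/5
endpoint = (-89/10, 0)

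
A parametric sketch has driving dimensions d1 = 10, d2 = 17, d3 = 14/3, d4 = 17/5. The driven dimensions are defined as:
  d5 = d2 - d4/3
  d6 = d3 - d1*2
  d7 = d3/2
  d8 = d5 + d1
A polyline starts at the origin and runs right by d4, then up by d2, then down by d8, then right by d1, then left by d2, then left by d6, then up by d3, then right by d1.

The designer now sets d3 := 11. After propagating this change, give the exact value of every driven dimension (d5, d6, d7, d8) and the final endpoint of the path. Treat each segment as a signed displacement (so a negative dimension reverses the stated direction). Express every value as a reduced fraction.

Apply edit: d3 := 11
  d5 = d2 - d4/3 = 238/15
  d6 = d3 - d1*2 = -9
  d7 = d3/2 = 11/2
  d8 = d5 + d1 = 388/15
Walk from origin (0, 0):
  seg 1: right by d4 = 17/5 → (17/5, 0)
  seg 2: up by d2 = 17 → (17/5, 17)
  seg 3: down by d8 = 388/15 → (17/5, -133/15)
  seg 4: right by d1 = 10 → (67/5, -133/15)
  seg 5: left by d2 = 17 → (-18/5, -133/15)
  seg 6: left by d6 = -9 → (27/5, -133/15)
  seg 7: up by d3 = 11 → (27/5, 32/15)
  seg 8: right by d1 = 10 → (77/5, 32/15)

d5 = 238/15
d6 = -9
d7 = 11/2
d8 = 388/15
endpoint = (77/5, 32/15)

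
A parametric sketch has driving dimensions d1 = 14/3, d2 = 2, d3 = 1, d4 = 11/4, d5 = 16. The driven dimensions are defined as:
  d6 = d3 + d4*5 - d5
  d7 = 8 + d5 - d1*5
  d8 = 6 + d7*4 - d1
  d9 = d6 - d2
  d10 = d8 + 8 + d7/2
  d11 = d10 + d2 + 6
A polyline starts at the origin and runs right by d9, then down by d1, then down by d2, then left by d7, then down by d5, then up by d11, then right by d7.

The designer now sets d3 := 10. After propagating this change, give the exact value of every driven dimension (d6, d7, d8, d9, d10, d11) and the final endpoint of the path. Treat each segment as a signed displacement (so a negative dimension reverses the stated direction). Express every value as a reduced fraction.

d6 = 31/4
d7 = 2/3
d8 = 4
d9 = 23/4
d10 = 37/3
d11 = 61/3
endpoint = (23/4, -7/3)

Apply edit: d3 := 10
  d6 = d3 + d4*5 - d5 = 31/4
  d7 = 8 + d5 - d1*5 = 2/3
  d8 = 6 + d7*4 - d1 = 4
  d9 = d6 - d2 = 23/4
  d10 = d8 + 8 + d7/2 = 37/3
  d11 = d10 + d2 + 6 = 61/3
Walk from origin (0, 0):
  seg 1: right by d9 = 23/4 → (23/4, 0)
  seg 2: down by d1 = 14/3 → (23/4, -14/3)
  seg 3: down by d2 = 2 → (23/4, -20/3)
  seg 4: left by d7 = 2/3 → (61/12, -20/3)
  seg 5: down by d5 = 16 → (61/12, -68/3)
  seg 6: up by d11 = 61/3 → (61/12, -7/3)
  seg 7: right by d7 = 2/3 → (23/4, -7/3)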